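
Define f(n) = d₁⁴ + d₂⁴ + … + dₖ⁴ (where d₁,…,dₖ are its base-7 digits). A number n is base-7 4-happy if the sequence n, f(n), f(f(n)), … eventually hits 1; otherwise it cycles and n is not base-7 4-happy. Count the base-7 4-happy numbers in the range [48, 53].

1

48: 48 → 2592 → 1394 → 338 → 2608 → 514 → 244 → 2848 → 1314 → 1956 → 2258 → 1808 → 1938 → 2258  — not base-7 4-happy
49: 49 → 1  — base-7 4-happy
50: 50 → 2 → 16 → 32 → 512 → 164 → 178 → 418 → 708 → 98 → 16  — not base-7 4-happy
51: 51 → 17 → 97 → 2593 → 1459 → 963 → 1153 → 803 → 673 → 1923 → 1507 → 913 → 609 → 707 → 97  — not base-7 4-happy
52: 52 → 82 → 882 → 272 → 2002 → 2546 → 1938 → 2258 → 1808 → 1938  — not base-7 4-happy
53: 53 → 257 → 1251 → 1043 → 97 → 2593 → 1459 → 963 → 1153 → 803 → 673 → 1923 → 1507 → 913 → 609 → 707 → 97  — not base-7 4-happy
base-7 4-happy: 49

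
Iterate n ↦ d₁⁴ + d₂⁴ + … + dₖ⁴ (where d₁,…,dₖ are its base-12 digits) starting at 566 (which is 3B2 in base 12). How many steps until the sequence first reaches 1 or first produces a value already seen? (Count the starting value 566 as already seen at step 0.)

566 = (3,11,2)_12 → 3⁴ + 11⁴ + 2⁴ = 81 + 14641 + 16 = 14738
14738 = (8,6,4,2)_12 → 8⁴ + 6⁴ + 4⁴ + 2⁴ = 4096 + 1296 + 256 + 16 = 5664
5664 = (3,3,4,0)_12 → 3⁴ + 3⁴ + 4⁴ + 0⁴ = 81 + 81 + 256 + 0 = 418
418 = (2,10,10)_12 → 2⁴ + 10⁴ + 10⁴ = 16 + 10000 + 10000 = 20016
20016 = (11,7,0,0)_12 → 11⁴ + 7⁴ + 0⁴ + 0⁴ = 14641 + 2401 + 0 + 0 = 17042
17042 = (9,10,4,2)_12 → 9⁴ + 10⁴ + 4⁴ + 2⁴ = 6561 + 10000 + 256 + 16 = 16833
16833 = (9,8,10,9)_12 → 9⁴ + 8⁴ + 10⁴ + 9⁴ = 6561 + 4096 + 10000 + 6561 = 27218
27218 = (1,3,9,0,2)_12 → 1⁴ + 3⁴ + 9⁴ + 0⁴ + 2⁴ = 1 + 81 + 6561 + 0 + 16 = 6659
6659 = (3,10,2,11)_12 → 3⁴ + 10⁴ + 2⁴ + 11⁴ = 81 + 10000 + 16 + 14641 = 24738
24738 = (1,2,3,9,6)_12 → 1⁴ + 2⁴ + 3⁴ + 9⁴ + 6⁴ = 1 + 16 + 81 + 6561 + 1296 = 7955
7955 = (4,7,2,11)_12 → 4⁴ + 7⁴ + 2⁴ + 11⁴ = 256 + 2401 + 16 + 14641 = 17314
17314 = (10,0,2,10)_12 → 10⁴ + 0⁴ + 2⁴ + 10⁴ = 10000 + 0 + 16 + 10000 = 20016  — 20016 repeats.
That took 12 steps.

12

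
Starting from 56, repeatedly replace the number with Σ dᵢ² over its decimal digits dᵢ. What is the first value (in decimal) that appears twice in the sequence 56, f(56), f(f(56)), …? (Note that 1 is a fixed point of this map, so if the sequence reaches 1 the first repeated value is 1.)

37

56 → 61
61 → 37
37 → 58
58 → 89
89 → 145
145 → 42
42 → 20
20 → 4
4 → 16
16 → 37  — 37 already appeared earlier.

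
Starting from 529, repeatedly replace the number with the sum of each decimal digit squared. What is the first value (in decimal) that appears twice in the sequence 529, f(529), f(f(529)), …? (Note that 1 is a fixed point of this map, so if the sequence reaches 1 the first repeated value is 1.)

4

529 → 5² + 2² + 9² = 25 + 4 + 81 = 110
110 → 1² + 1² + 0² = 1 + 1 + 0 = 2
2 → 2² = 4
4 → 4² = 16
16 → 1² + 6² = 1 + 36 = 37
37 → 3² + 7² = 9 + 49 = 58
58 → 5² + 8² = 25 + 64 = 89
89 → 8² + 9² = 64 + 81 = 145
145 → 1² + 4² + 5² = 1 + 16 + 25 = 42
42 → 4² + 2² = 16 + 4 = 20
20 → 2² + 0² = 4 + 0 = 4  — 4 already appeared earlier.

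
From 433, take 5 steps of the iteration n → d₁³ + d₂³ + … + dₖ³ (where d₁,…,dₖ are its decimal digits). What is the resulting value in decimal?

370

433 → 4³ + 3³ + 3³ = 64 + 27 + 27 = 118
118 → 1³ + 1³ + 8³ = 1 + 1 + 512 = 514
514 → 5³ + 1³ + 4³ = 125 + 1 + 64 = 190
190 → 1³ + 9³ + 0³ = 1 + 729 + 0 = 730
730 → 7³ + 3³ + 0³ = 343 + 27 + 0 = 370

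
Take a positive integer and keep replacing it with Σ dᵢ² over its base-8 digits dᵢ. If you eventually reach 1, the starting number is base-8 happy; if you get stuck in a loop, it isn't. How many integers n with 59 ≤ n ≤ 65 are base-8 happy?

1

59: 59 → 58 → 53 → 61 → 74 → 6 → 36 → 32 → 16 → 4 → 16  (repeats 16)
60: 60 → 65 → 2 → 4 → 16 → 4  (repeats 4)
61: 61 → 74 → 6 → 36 → 32 → 16 → 4 → 16  (repeats 16)
62: 62 → 85 → 30 → 45 → 50 → 40 → 25 → 10 → 5 → 25  (repeats 25)
63: 63 → 98 → 21 → 29 → 34 → 20 → 20  (repeats 20)
64: 64 → 1  (reaches 1)
65: 65 → 2 → 4 → 16 → 4  (repeats 4)
base-8 happy: 64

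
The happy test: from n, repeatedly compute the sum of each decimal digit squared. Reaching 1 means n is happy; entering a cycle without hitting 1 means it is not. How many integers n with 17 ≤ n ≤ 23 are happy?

17: 17 → 50 → 25 → 29 → 85 → 89 → 145 → 42 → 20 → 4 → 16 → 37 → 58 → 89  — not happy
18: 18 → 65 → 61 → 37 → 58 → 89 → 145 → 42 → 20 → 4 → 16 → 37  — not happy
19: 19 → 82 → 68 → 100 → 1  — happy
20: 20 → 4 → 16 → 37 → 58 → 89 → 145 → 42 → 20  — not happy
21: 21 → 5 → 25 → 29 → 85 → 89 → 145 → 42 → 20 → 4 → 16 → 37 → 58 → 89  — not happy
22: 22 → 8 → 64 → 52 → 29 → 85 → 89 → 145 → 42 → 20 → 4 → 16 → 37 → 58 → 89  — not happy
23: 23 → 13 → 10 → 1  — happy
happy: 19, 23

2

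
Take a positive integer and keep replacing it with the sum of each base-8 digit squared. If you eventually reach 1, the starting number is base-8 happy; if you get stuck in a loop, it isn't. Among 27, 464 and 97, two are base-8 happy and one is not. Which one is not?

464

27: 27 → 18 → 8 → 1  — reaches 1 (base-8 happy)
464: 464 → 53 → 61 → 74 → 6 → 36 → 32 → 16 → 4 → 16  — repeats 16 (not base-8 happy)
97: 97 → 18 → 8 → 1  — reaches 1 (base-8 happy)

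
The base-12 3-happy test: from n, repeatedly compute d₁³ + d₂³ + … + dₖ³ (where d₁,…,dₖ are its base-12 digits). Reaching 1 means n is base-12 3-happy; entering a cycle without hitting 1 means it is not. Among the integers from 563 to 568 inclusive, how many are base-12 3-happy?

5

563: 563 → 2358 → 345 → 801 → 1070 → 476 → 566 → 1366 → 1854 → 1217 → 762 → 368 → 736 → 190 → 1028 → 856 → 1520 → 1728 → 1  (reaches 1)
564: 564 → 1358 → 862 → 2456 → 638 → 197 → 190 → 1028 → 856 → 1520 → 1728 → 1  (reaches 1)
565: 565 → 1359 → 881 → 342 → 288 → 8 → 512 → 755 → 1464 → 1008 → 343 → 415 → 1351 → 1136 → 1855 → 1344 → 793 → 342  (repeats 342)
566: 566 → 1366 → 1854 → 1217 → 762 → 368 → 736 → 190 → 1028 → 856 → 1520 → 1728 → 1  (reaches 1)
567: 567 → 1385 → 1197 → 1268 → 1753 → 10 → 1000 → 1611 → 1366 → 1854 → 1217 → 762 → 368 → 736 → 190 → 1028 → 856 → 1520 → 1728 → 1  (reaches 1)
568: 568 → 1422 → 1945 → 219 → 244 → 577 → 65 → 250 → 1513 → 1217 → 762 → 368 → 736 → 190 → 1028 → 856 → 1520 → 1728 → 1  (reaches 1)
base-12 3-happy: 563, 564, 566, 567, 568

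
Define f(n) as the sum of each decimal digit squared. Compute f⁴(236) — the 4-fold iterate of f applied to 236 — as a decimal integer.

10

236 → 2² + 3² + 6² = 49
49 → 4² + 9² = 97
97 → 9² + 7² = 130
130 → 1² + 3² + 0² = 10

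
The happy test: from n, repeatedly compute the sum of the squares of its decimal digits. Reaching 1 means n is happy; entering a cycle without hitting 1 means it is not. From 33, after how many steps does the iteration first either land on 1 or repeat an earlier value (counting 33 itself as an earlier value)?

33 → 3² + 3² = 18
18 → 1² + 8² = 65
65 → 6² + 5² = 61
61 → 6² + 1² = 37
37 → 3² + 7² = 58
58 → 5² + 8² = 89
89 → 8² + 9² = 145
145 → 1² + 4² + 5² = 42
42 → 4² + 2² = 20
20 → 2² + 0² = 4
4 → 4² = 16
16 → 1² + 6² = 37  — 37 repeats.
That took 12 steps.

12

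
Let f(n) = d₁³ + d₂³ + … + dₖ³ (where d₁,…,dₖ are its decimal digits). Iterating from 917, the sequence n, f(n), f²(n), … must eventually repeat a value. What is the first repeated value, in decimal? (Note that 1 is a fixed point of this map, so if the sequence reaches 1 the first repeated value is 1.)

917 → 1073
1073 → 371
371 → 371  — 371 already appeared earlier.

371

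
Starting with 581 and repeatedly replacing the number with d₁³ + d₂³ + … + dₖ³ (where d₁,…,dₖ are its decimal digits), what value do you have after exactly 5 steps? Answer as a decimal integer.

581 → 5³ + 8³ + 1³ = 125 + 512 + 1 = 638
638 → 6³ + 3³ + 8³ = 216 + 27 + 512 = 755
755 → 7³ + 5³ + 5³ = 343 + 125 + 125 = 593
593 → 5³ + 9³ + 3³ = 125 + 729 + 27 = 881
881 → 8³ + 8³ + 1³ = 512 + 512 + 1 = 1025

1025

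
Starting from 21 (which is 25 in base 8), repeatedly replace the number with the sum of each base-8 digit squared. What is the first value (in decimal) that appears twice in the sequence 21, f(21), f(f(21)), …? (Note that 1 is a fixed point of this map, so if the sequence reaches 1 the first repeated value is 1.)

20

21 = (2,5)_8 → 2² + 5² = 29
29 = (3,5)_8 → 3² + 5² = 34
34 = (4,2)_8 → 4² + 2² = 20
20 = (2,4)_8 → 2² + 4² = 20  — 20 already appeared earlier.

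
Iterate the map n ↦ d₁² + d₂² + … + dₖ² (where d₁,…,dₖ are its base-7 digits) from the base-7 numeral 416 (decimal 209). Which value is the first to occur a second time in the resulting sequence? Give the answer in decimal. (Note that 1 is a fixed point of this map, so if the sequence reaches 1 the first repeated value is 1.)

17

209 = (4,1,6)_7 → 4² + 1² + 6² = 53
53 = (1,0,4)_7 → 1² + 0² + 4² = 17
17 = (2,3)_7 → 2² + 3² = 13
13 = (1,6)_7 → 1² + 6² = 37
37 = (5,2)_7 → 5² + 2² = 29
29 = (4,1)_7 → 4² + 1² = 17  — 17 already appeared earlier.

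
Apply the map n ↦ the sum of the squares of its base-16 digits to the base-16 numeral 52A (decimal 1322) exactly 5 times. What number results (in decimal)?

4

1322 = (5,2,10)_16 → 5² + 2² + 10² = 129
129 = (8,1)_16 → 8² + 1² = 65
65 = (4,1)_16 → 4² + 1² = 17
17 = (1,1)_16 → 1² + 1² = 2
2 = (2)_16 → 2² = 4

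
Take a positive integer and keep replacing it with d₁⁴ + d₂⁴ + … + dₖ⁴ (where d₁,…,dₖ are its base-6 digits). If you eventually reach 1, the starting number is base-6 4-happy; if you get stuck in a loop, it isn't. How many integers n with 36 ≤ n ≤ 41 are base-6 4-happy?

36: 36 → 1  — base-6 4-happy
37: 37 → 2 → 16 → 272 → 99 → 353 → 963 → 609 → 978 → 338 → 114 → 82 → 273 → 164 → 353  — not base-6 4-happy
38: 38 → 17 → 641 → 1522 → 259 → 4 → 256 → 258 → 3 → 81 → 98 → 288 → 17  — not base-6 4-happy
39: 39 → 82 → 273 → 164 → 353 → 963 → 609 → 978 → 338 → 114 → 82  — not base-6 4-happy
40: 40 → 257 → 627 → 738 → 178 → 1137 → 788 → 803 → 963 → 609 → 978 → 338 → 114 → 82 → 273 → 164 → 353 → 963  — not base-6 4-happy
41: 41 → 626 → 673 → 338 → 114 → 82 → 273 → 164 → 353 → 963 → 609 → 978 → 338  — not base-6 4-happy
base-6 4-happy: 36

1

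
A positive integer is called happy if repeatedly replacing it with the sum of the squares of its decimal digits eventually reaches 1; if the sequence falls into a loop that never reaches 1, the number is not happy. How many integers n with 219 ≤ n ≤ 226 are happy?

219: 219 → 86 → 100 → 1  — happy
220: 220 → 8 → 64 → 52 → 29 → 85 → 89 → 145 → 42 → 20 → 4 → 16 → 37 → 58 → 89  — not happy
221: 221 → 9 → 81 → 65 → 61 → 37 → 58 → 89 → 145 → 42 → 20 → 4 → 16 → 37  — not happy
222: 222 → 12 → 5 → 25 → 29 → 85 → 89 → 145 → 42 → 20 → 4 → 16 → 37 → 58 → 89  — not happy
223: 223 → 17 → 50 → 25 → 29 → 85 → 89 → 145 → 42 → 20 → 4 → 16 → 37 → 58 → 89  — not happy
224: 224 → 24 → 20 → 4 → 16 → 37 → 58 → 89 → 145 → 42 → 20  — not happy
225: 225 → 33 → 18 → 65 → 61 → 37 → 58 → 89 → 145 → 42 → 20 → 4 → 16 → 37  — not happy
226: 226 → 44 → 32 → 13 → 10 → 1  — happy
happy: 219, 226

2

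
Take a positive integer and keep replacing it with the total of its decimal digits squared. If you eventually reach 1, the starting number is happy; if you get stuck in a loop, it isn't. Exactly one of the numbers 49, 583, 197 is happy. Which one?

49: 49 → 97 → 130 → 10 → 1  — reaches 1 (happy)
583: 583 → 98 → 145 → 42 → 20 → 4 → 16 → 37 → 58 → 89 → 145  — repeats 145 (not happy)
197: 197 → 131 → 11 → 2 → 4 → 16 → 37 → 58 → 89 → 145 → 42 → 20 → 4  — repeats 4 (not happy)

49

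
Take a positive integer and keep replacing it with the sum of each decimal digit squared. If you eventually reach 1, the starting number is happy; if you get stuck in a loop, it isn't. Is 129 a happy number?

129 → 1² + 2² + 9² = 1 + 4 + 81 = 86
86 → 8² + 6² = 64 + 36 = 100
100 → 1² + 0² + 0² = 1 + 0 + 0 = 1  — reached 1.

happy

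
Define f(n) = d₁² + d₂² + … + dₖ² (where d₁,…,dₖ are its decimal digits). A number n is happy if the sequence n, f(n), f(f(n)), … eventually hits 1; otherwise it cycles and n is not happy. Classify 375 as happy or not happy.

not happy

375 → 3² + 7² + 5² = 9 + 49 + 25 = 83
83 → 8² + 3² = 64 + 9 = 73
73 → 7² + 3² = 49 + 9 = 58
58 → 5² + 8² = 25 + 64 = 89
89 → 8² + 9² = 64 + 81 = 145
145 → 1² + 4² + 5² = 1 + 16 + 25 = 42
42 → 4² + 2² = 16 + 4 = 20
20 → 2² + 0² = 4 + 0 = 4
4 → 4² = 16
16 → 1² + 6² = 1 + 36 = 37
37 → 3² + 7² = 9 + 49 = 58  — 58 already seen; the sequence cycles without reaching 1.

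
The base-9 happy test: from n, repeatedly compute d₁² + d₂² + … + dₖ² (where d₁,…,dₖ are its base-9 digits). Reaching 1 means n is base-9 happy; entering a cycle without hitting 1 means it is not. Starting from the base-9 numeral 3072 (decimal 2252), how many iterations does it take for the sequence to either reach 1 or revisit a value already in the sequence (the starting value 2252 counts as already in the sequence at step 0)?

2252 = (3,0,7,2)_9 → 3² + 0² + 7² + 2² = 9 + 0 + 49 + 4 = 62
62 = (6,8)_9 → 6² + 8² = 36 + 64 = 100
100 = (1,2,1)_9 → 1² + 2² + 1² = 1 + 4 + 1 = 6
6 = (6)_9 → 6² = 36
36 = (4,0)_9 → 4² + 0² = 16 + 0 = 16
16 = (1,7)_9 → 1² + 7² = 1 + 49 = 50
50 = (5,5)_9 → 5² + 5² = 25 + 25 = 50  — 50 repeats.
That took 7 steps.

7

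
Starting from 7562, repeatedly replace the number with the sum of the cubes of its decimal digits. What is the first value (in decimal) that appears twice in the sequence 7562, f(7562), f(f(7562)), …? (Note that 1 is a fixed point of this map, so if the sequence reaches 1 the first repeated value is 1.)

371

7562 → 7³ + 5³ + 6³ + 2³ = 343 + 125 + 216 + 8 = 692
692 → 6³ + 9³ + 2³ = 216 + 729 + 8 = 953
953 → 9³ + 5³ + 3³ = 729 + 125 + 27 = 881
881 → 8³ + 8³ + 1³ = 512 + 512 + 1 = 1025
1025 → 1³ + 0³ + 2³ + 5³ = 1 + 0 + 8 + 125 = 134
134 → 1³ + 3³ + 4³ = 1 + 27 + 64 = 92
92 → 9³ + 2³ = 729 + 8 = 737
737 → 7³ + 3³ + 7³ = 343 + 27 + 343 = 713
713 → 7³ + 1³ + 3³ = 343 + 1 + 27 = 371
371 → 3³ + 7³ + 1³ = 27 + 343 + 1 = 371  — 371 already appeared earlier.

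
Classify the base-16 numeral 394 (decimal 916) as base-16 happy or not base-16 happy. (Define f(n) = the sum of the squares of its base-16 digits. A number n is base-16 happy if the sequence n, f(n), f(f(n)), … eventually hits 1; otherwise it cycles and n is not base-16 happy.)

916 = (3,9,4)_16 → 3² + 9² + 4² = 106
106 = (6,10)_16 → 6² + 10² = 136
136 = (8,8)_16 → 8² + 8² = 128
128 = (8,0)_16 → 8² + 0² = 64
64 = (4,0)_16 → 4² + 0² = 16
16 = (1,0)_16 → 1² + 0² = 1  — reached 1.

base-16 happy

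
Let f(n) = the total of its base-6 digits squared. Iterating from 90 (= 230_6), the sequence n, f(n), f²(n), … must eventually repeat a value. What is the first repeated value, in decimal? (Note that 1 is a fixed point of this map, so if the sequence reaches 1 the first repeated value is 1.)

13

90 = (2,3,0)_6 → 2² + 3² + 0² = 4 + 9 + 0 = 13
13 = (2,1)_6 → 2² + 1² = 4 + 1 = 5
5 = (5)_6 → 5² = 25
25 = (4,1)_6 → 4² + 1² = 16 + 1 = 17
17 = (2,5)_6 → 2² + 5² = 4 + 25 = 29
29 = (4,5)_6 → 4² + 5² = 16 + 25 = 41
41 = (1,0,5)_6 → 1² + 0² + 5² = 1 + 0 + 25 = 26
26 = (4,2)_6 → 4² + 2² = 16 + 4 = 20
20 = (3,2)_6 → 3² + 2² = 9 + 4 = 13  — 13 already appeared earlier.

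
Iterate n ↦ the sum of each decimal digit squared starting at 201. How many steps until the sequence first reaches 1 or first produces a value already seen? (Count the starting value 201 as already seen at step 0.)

201 → 2² + 0² + 1² = 5
5 → 5² = 25
25 → 2² + 5² = 29
29 → 2² + 9² = 85
85 → 8² + 5² = 89
89 → 8² + 9² = 145
145 → 1² + 4² + 5² = 42
42 → 4² + 2² = 20
20 → 2² + 0² = 4
4 → 4² = 16
16 → 1² + 6² = 37
37 → 3² + 7² = 58
58 → 5² + 8² = 89  — 89 repeats.
That took 13 steps.

13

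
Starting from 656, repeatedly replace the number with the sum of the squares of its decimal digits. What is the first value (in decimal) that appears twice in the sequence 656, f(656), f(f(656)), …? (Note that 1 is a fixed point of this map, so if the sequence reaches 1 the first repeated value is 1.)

1

656 → 97
97 → 130
130 → 10
10 → 1  — reached the fixed point 1.
1 → 1, so 1 is the first repeated value.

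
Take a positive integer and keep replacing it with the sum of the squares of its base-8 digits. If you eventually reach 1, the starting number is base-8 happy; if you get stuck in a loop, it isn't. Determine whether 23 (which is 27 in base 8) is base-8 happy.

not base-8 happy

23 = (2,7)_8 → 53
53 = (6,5)_8 → 61
61 = (7,5)_8 → 74
74 = (1,1,2)_8 → 6
6 = (6)_8 → 36
36 = (4,4)_8 → 32
32 = (4,0)_8 → 16
16 = (2,0)_8 → 4
4 = (4)_8 → 16  — 16 already seen; the sequence cycles without reaching 1.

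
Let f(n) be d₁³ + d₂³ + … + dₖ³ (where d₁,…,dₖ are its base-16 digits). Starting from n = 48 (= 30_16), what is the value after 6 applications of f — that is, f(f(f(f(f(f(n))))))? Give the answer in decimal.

3114

48 = (3,0)_16 → 3³ + 0³ = 27 + 0 = 27
27 = (1,11)_16 → 1³ + 11³ = 1 + 1331 = 1332
1332 = (5,3,4)_16 → 5³ + 3³ + 4³ = 125 + 27 + 64 = 216
216 = (13,8)_16 → 13³ + 8³ = 2197 + 512 = 2709
2709 = (10,9,5)_16 → 10³ + 9³ + 5³ = 1000 + 729 + 125 = 1854
1854 = (7,3,14)_16 → 7³ + 3³ + 14³ = 343 + 27 + 2744 = 3114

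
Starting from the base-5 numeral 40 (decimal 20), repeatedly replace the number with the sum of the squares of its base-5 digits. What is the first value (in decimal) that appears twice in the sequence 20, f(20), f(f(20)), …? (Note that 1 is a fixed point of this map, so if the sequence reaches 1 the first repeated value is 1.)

16

20 = (4,0)_5 → 4² + 0² = 16
16 = (3,1)_5 → 3² + 1² = 10
10 = (2,0)_5 → 2² + 0² = 4
4 = (4)_5 → 4² = 16  — 16 already appeared earlier.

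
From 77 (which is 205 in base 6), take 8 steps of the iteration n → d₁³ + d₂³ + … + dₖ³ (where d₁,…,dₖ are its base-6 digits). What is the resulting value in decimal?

1

77 = (2,0,5)_6 → 133
133 = (3,4,1)_6 → 92
92 = (2,3,2)_6 → 43
43 = (1,1,1)_6 → 3
3 = (3)_6 → 27
27 = (4,3)_6 → 91
91 = (2,3,1)_6 → 36
36 = (1,0,0)_6 → 1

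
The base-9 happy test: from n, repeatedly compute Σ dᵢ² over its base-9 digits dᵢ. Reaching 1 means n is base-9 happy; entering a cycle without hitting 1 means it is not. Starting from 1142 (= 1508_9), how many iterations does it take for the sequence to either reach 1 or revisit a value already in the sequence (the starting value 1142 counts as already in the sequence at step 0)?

1142 = (1,5,0,8)_9 → 1² + 5² + 0² + 8² = 1 + 25 + 0 + 64 = 90
90 = (1,1,0)_9 → 1² + 1² + 0² = 1 + 1 + 0 = 2
2 = (2)_9 → 2² = 4
4 = (4)_9 → 4² = 16
16 = (1,7)_9 → 1² + 7² = 1 + 49 = 50
50 = (5,5)_9 → 5² + 5² = 25 + 25 = 50  — 50 repeats.
That took 6 steps.

6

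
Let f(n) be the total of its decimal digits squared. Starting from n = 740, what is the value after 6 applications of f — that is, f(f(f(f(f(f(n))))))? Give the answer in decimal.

145

740 → 7² + 4² + 0² = 49 + 16 + 0 = 65
65 → 6² + 5² = 36 + 25 = 61
61 → 6² + 1² = 36 + 1 = 37
37 → 3² + 7² = 9 + 49 = 58
58 → 5² + 8² = 25 + 64 = 89
89 → 8² + 9² = 64 + 81 = 145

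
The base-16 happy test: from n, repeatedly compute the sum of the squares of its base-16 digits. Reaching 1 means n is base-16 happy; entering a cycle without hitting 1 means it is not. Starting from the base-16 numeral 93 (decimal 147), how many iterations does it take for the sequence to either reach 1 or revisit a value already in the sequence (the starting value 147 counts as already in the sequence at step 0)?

14

147 = (9,3)_16 → 9² + 3² = 90
90 = (5,10)_16 → 5² + 10² = 125
125 = (7,13)_16 → 7² + 13² = 218
218 = (13,10)_16 → 13² + 10² = 269
269 = (1,0,13)_16 → 1² + 0² + 13² = 170
170 = (10,10)_16 → 10² + 10² = 200
200 = (12,8)_16 → 12² + 8² = 208
208 = (13,0)_16 → 13² + 0² = 169
169 = (10,9)_16 → 10² + 9² = 181
181 = (11,5)_16 → 11² + 5² = 146
146 = (9,2)_16 → 9² + 2² = 85
85 = (5,5)_16 → 5² + 5² = 50
50 = (3,2)_16 → 3² + 2² = 13
13 = (13)_16 → 13² = 169  — 169 repeats.
That took 14 steps.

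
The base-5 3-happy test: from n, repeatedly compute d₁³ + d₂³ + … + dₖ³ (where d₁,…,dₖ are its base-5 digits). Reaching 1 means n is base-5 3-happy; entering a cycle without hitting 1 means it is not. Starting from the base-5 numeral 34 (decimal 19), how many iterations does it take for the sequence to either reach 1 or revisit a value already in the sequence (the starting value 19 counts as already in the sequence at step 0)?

6

19 = (3,4)_5 → 3³ + 4³ = 27 + 64 = 91
91 = (3,3,1)_5 → 3³ + 3³ + 1³ = 27 + 27 + 1 = 55
55 = (2,1,0)_5 → 2³ + 1³ + 0³ = 8 + 1 + 0 = 9
9 = (1,4)_5 → 1³ + 4³ = 1 + 64 = 65
65 = (2,3,0)_5 → 2³ + 3³ + 0³ = 8 + 27 + 0 = 35
35 = (1,2,0)_5 → 1³ + 2³ + 0³ = 1 + 8 + 0 = 9  — 9 repeats.
That took 6 steps.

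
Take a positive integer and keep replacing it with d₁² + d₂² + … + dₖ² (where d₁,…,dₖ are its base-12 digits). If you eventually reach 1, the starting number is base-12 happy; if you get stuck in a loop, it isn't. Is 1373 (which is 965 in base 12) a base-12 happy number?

1373 = (9,6,5)_12 → 9² + 6² + 5² = 81 + 36 + 25 = 142
142 = (11,10)_12 → 11² + 10² = 121 + 100 = 221
221 = (1,6,5)_12 → 1² + 6² + 5² = 1 + 36 + 25 = 62
62 = (5,2)_12 → 5² + 2² = 25 + 4 = 29
29 = (2,5)_12 → 2² + 5² = 4 + 25 = 29  — 29 already seen; the sequence cycles without reaching 1.

not base-12 happy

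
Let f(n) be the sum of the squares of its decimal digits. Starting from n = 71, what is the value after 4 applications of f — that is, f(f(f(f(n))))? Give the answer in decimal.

71 → 7² + 1² = 50
50 → 5² + 0² = 25
25 → 2² + 5² = 29
29 → 2² + 9² = 85

85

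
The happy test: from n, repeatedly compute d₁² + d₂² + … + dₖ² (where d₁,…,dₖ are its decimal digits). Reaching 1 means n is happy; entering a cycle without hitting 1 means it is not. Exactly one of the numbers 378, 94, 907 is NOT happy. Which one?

378: 378 → 122 → 9 → 81 → 65 → 61 → 37 → 58 → 89 → 145 → 42 → 20 → 4 → 16 → 37  — repeats 37 (not happy)
94: 94 → 97 → 130 → 10 → 1  — reaches 1 (happy)
907: 907 → 130 → 10 → 1  — reaches 1 (happy)

378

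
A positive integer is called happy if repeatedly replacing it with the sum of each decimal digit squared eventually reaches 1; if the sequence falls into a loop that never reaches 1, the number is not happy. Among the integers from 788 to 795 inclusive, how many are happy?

2

788: 788 → 177 → 99 → 162 → 41 → 17 → 50 → 25 → 29 → 85 → 89 → 145 → 42 → 20 → 4 → 16 → 37 → 58 → 89  (repeats 89)
789: 789 → 194 → 98 → 145 → 42 → 20 → 4 → 16 → 37 → 58 → 89 → 145  (repeats 145)
790: 790 → 130 → 10 → 1  (reaches 1)
791: 791 → 131 → 11 → 2 → 4 → 16 → 37 → 58 → 89 → 145 → 42 → 20 → 4  (repeats 4)
792: 792 → 134 → 26 → 40 → 16 → 37 → 58 → 89 → 145 → 42 → 20 → 4 → 16  (repeats 16)
793: 793 → 139 → 91 → 82 → 68 → 100 → 1  (reaches 1)
794: 794 → 146 → 53 → 34 → 25 → 29 → 85 → 89 → 145 → 42 → 20 → 4 → 16 → 37 → 58 → 89  (repeats 89)
795: 795 → 155 → 51 → 26 → 40 → 16 → 37 → 58 → 89 → 145 → 42 → 20 → 4 → 16  (repeats 16)
happy: 790, 793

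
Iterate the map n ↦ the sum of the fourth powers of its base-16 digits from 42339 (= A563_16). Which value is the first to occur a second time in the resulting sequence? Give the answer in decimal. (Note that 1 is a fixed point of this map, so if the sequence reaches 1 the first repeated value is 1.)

42339 = (10,5,6,3)_16 → 10⁴ + 5⁴ + 6⁴ + 3⁴ = 10000 + 625 + 1296 + 81 = 12002
12002 = (2,14,14,2)_16 → 2⁴ + 14⁴ + 14⁴ + 2⁴ = 16 + 38416 + 38416 + 16 = 76864
76864 = (1,2,12,4,0)_16 → 1⁴ + 2⁴ + 12⁴ + 4⁴ + 0⁴ = 1 + 16 + 20736 + 256 + 0 = 21009
21009 = (5,2,1,1)_16 → 5⁴ + 2⁴ + 1⁴ + 1⁴ = 625 + 16 + 1 + 1 = 643
643 = (2,8,3)_16 → 2⁴ + 8⁴ + 3⁴ = 16 + 4096 + 81 = 4193
4193 = (1,0,6,1)_16 → 1⁴ + 0⁴ + 6⁴ + 1⁴ = 1 + 0 + 1296 + 1 = 1298
1298 = (5,1,2)_16 → 5⁴ + 1⁴ + 2⁴ = 625 + 1 + 16 = 642
642 = (2,8,2)_16 → 2⁴ + 8⁴ + 2⁴ = 16 + 4096 + 16 = 4128
4128 = (1,0,2,0)_16 → 1⁴ + 0⁴ + 2⁴ + 0⁴ = 1 + 0 + 16 + 0 = 17
17 = (1,1)_16 → 1⁴ + 1⁴ = 1 + 1 = 2
2 = (2)_16 → 2⁴ = 16
16 = (1,0)_16 → 1⁴ + 0⁴ = 1 + 0 = 1  — reached the fixed point 1.
1 → 1, so 1 is the first repeated value.

1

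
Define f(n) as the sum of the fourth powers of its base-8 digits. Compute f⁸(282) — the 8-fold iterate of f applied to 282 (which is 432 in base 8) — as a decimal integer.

282 = (4,3,2)_8 → 353
353 = (5,4,1)_8 → 882
882 = (1,5,6,2)_8 → 1938
1938 = (3,6,2,2)_8 → 1409
1409 = (2,6,0,1)_8 → 1313
1313 = (2,4,4,1)_8 → 529
529 = (1,0,2,1)_8 → 18
18 = (2,2)_8 → 32

32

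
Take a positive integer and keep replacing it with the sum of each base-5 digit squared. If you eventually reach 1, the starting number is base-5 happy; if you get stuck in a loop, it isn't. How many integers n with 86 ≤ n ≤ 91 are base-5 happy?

1

86: 86 → 14 → 20 → 16 → 10 → 4 → 16  — not base-5 happy
87: 87 → 17 → 13 → 13  — not base-5 happy
88: 88 → 22 → 20 → 16 → 10 → 4 → 16  — not base-5 happy
89: 89 → 29 → 17 → 13 → 13  — not base-5 happy
90: 90 → 18 → 18  — not base-5 happy
91: 91 → 19 → 25 → 1  — base-5 happy
base-5 happy: 91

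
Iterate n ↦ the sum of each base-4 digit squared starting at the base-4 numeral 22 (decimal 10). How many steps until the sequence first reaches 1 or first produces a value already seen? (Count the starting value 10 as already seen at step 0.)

3

10 = (2,2)_4 → 2² + 2² = 8
8 = (2,0)_4 → 2² + 0² = 4
4 = (1,0)_4 → 1² + 0² = 1  — reached 1.
That took 3 steps.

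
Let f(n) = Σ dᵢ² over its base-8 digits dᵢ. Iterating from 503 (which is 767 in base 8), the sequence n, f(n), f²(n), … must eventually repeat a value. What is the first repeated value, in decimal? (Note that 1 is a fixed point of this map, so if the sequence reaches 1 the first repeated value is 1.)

25

503 = (7,6,7)_8 → 134
134 = (2,0,6)_8 → 40
40 = (5,0)_8 → 25
25 = (3,1)_8 → 10
10 = (1,2)_8 → 5
5 = (5)_8 → 25  — 25 already appeared earlier.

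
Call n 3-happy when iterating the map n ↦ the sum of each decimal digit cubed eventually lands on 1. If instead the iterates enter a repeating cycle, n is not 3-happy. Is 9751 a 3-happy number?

9751 → 1198
1198 → 1243
1243 → 100
100 → 1  — reached 1.

3-happy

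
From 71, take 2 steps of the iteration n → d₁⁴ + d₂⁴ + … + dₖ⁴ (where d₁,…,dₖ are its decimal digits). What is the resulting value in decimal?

71 → 2402
2402 → 288

288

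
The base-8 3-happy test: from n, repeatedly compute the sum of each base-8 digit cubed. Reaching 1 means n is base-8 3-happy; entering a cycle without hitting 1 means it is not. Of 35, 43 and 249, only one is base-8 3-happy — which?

35: 35 → 91 → 55 → 559 → 469 → 476 → 434 → 440 → 559  — repeats 559 (not base-8 3-happy)
43: 43 → 152 → 35 → 91 → 55 → 559 → 469 → 476 → 434 → 440 → 559  — repeats 559 (not base-8 3-happy)
249: 249 → 371 → 368 → 341 → 258 → 72 → 2 → 8 → 1  — reaches 1 (base-8 3-happy)

249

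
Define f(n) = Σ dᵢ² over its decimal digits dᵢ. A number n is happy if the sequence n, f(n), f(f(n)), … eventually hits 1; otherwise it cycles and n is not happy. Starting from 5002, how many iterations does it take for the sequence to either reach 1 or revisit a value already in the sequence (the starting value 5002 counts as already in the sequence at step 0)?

5002 → 5² + 0² + 0² + 2² = 25 + 0 + 0 + 4 = 29
29 → 2² + 9² = 4 + 81 = 85
85 → 8² + 5² = 64 + 25 = 89
89 → 8² + 9² = 64 + 81 = 145
145 → 1² + 4² + 5² = 1 + 16 + 25 = 42
42 → 4² + 2² = 16 + 4 = 20
20 → 2² + 0² = 4 + 0 = 4
4 → 4² = 16
16 → 1² + 6² = 1 + 36 = 37
37 → 3² + 7² = 9 + 49 = 58
58 → 5² + 8² = 25 + 64 = 89  — 89 repeats.
That took 11 steps.

11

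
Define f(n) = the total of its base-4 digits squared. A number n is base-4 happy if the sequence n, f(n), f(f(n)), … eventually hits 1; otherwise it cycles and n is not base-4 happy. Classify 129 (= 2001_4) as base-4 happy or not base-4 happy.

129 = (2,0,0,1)_4 → 2² + 0² + 0² + 1² = 5
5 = (1,1)_4 → 1² + 1² = 2
2 = (2)_4 → 2² = 4
4 = (1,0)_4 → 1² + 0² = 1  — reached 1.

base-4 happy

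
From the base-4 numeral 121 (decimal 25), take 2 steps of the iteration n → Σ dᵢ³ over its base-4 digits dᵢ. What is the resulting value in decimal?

16

25 = (1,2,1)_4 → 1³ + 2³ + 1³ = 1 + 8 + 1 = 10
10 = (2,2)_4 → 2³ + 2³ = 8 + 8 = 16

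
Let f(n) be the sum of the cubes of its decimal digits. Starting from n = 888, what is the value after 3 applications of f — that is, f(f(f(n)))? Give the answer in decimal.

888 → 1536
1536 → 369
369 → 972

972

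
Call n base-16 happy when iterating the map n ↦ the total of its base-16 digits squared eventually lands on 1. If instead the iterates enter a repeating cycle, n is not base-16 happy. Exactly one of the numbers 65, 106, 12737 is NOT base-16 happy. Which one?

12737

65: 65 → 17 → 2 → 4 → 16 → 1  — reaches 1 (base-16 happy)
106: 106 → 136 → 128 → 64 → 16 → 1  — reaches 1 (base-16 happy)
12737: 12737 → 155 → 202 → 244 → 241 → 226 → 200 → 208 → 169 → 181 → 146 → 85 → 50 → 13 → 169  — repeats 169 (not base-16 happy)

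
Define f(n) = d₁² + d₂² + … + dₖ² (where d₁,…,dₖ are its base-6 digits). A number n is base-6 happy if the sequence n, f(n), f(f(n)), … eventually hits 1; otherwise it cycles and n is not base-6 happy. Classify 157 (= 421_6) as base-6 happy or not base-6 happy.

157 = (4,2,1)_6 → 4² + 2² + 1² = 16 + 4 + 1 = 21
21 = (3,3)_6 → 3² + 3² = 9 + 9 = 18
18 = (3,0)_6 → 3² + 0² = 9 + 0 = 9
9 = (1,3)_6 → 1² + 3² = 1 + 9 = 10
10 = (1,4)_6 → 1² + 4² = 1 + 16 = 17
17 = (2,5)_6 → 2² + 5² = 4 + 25 = 29
29 = (4,5)_6 → 4² + 5² = 16 + 25 = 41
41 = (1,0,5)_6 → 1² + 0² + 5² = 1 + 0 + 25 = 26
26 = (4,2)_6 → 4² + 2² = 16 + 4 = 20
20 = (3,2)_6 → 3² + 2² = 9 + 4 = 13
13 = (2,1)_6 → 2² + 1² = 4 + 1 = 5
5 = (5)_6 → 5² = 25
25 = (4,1)_6 → 4² + 1² = 16 + 1 = 17  — 17 already seen; the sequence cycles without reaching 1.

not base-6 happy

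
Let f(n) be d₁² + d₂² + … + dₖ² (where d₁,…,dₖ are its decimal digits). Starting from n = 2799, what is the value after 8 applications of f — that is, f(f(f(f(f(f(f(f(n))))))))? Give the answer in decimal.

58

2799 → 2² + 7² + 9² + 9² = 4 + 49 + 81 + 81 = 215
215 → 2² + 1² + 5² = 4 + 1 + 25 = 30
30 → 3² + 0² = 9 + 0 = 9
9 → 9² = 81
81 → 8² + 1² = 64 + 1 = 65
65 → 6² + 5² = 36 + 25 = 61
61 → 6² + 1² = 36 + 1 = 37
37 → 3² + 7² = 9 + 49 = 58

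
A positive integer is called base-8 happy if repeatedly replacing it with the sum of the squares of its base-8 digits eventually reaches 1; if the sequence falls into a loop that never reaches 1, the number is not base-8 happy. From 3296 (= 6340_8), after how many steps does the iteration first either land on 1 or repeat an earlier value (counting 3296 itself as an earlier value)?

3296 = (6,3,4,0)_8 → 61
61 = (7,5)_8 → 74
74 = (1,1,2)_8 → 6
6 = (6)_8 → 36
36 = (4,4)_8 → 32
32 = (4,0)_8 → 16
16 = (2,0)_8 → 4
4 = (4)_8 → 16  — 16 repeats.
That took 8 steps.

8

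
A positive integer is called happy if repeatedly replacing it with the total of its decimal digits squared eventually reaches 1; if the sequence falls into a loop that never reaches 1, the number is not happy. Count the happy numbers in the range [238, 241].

238: 238 → 77 → 98 → 145 → 42 → 20 → 4 → 16 → 37 → 58 → 89 → 145  — not happy
239: 239 → 94 → 97 → 130 → 10 → 1  — happy
240: 240 → 20 → 4 → 16 → 37 → 58 → 89 → 145 → 42 → 20  — not happy
241: 241 → 21 → 5 → 25 → 29 → 85 → 89 → 145 → 42 → 20 → 4 → 16 → 37 → 58 → 89  — not happy
happy: 239

1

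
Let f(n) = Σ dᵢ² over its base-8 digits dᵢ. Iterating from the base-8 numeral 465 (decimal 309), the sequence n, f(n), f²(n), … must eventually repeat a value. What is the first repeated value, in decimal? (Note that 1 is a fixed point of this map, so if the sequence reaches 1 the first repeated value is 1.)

1

309 = (4,6,5)_8 → 4² + 6² + 5² = 16 + 36 + 25 = 77
77 = (1,1,5)_8 → 1² + 1² + 5² = 1 + 1 + 25 = 27
27 = (3,3)_8 → 3² + 3² = 9 + 9 = 18
18 = (2,2)_8 → 2² + 2² = 4 + 4 = 8
8 = (1,0)_8 → 1² + 0² = 1 + 0 = 1  — reached the fixed point 1.
1 → 1, so 1 is the first repeated value.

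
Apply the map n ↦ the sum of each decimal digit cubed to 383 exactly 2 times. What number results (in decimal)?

383 → 3³ + 8³ + 3³ = 27 + 512 + 27 = 566
566 → 5³ + 6³ + 6³ = 125 + 216 + 216 = 557

557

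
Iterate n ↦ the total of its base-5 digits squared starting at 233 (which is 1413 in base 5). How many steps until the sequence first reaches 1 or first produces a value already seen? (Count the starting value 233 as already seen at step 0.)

233 = (1,4,1,3)_5 → 1² + 4² + 1² + 3² = 27
27 = (1,0,2)_5 → 1² + 0² + 2² = 5
5 = (1,0)_5 → 1² + 0² = 1  — reached 1.
That took 3 steps.

3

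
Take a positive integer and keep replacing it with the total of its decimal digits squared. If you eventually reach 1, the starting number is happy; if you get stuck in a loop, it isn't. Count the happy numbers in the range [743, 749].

1

743: 743 → 74 → 65 → 61 → 37 → 58 → 89 → 145 → 42 → 20 → 4 → 16 → 37  (repeats 37)
744: 744 → 81 → 65 → 61 → 37 → 58 → 89 → 145 → 42 → 20 → 4 → 16 → 37  (repeats 37)
745: 745 → 90 → 81 → 65 → 61 → 37 → 58 → 89 → 145 → 42 → 20 → 4 → 16 → 37  (repeats 37)
746: 746 → 101 → 2 → 4 → 16 → 37 → 58 → 89 → 145 → 42 → 20 → 4  (repeats 4)
747: 747 → 114 → 18 → 65 → 61 → 37 → 58 → 89 → 145 → 42 → 20 → 4 → 16 → 37  (repeats 37)
748: 748 → 129 → 86 → 100 → 1  (reaches 1)
749: 749 → 146 → 53 → 34 → 25 → 29 → 85 → 89 → 145 → 42 → 20 → 4 → 16 → 37 → 58 → 89  (repeats 89)
happy: 748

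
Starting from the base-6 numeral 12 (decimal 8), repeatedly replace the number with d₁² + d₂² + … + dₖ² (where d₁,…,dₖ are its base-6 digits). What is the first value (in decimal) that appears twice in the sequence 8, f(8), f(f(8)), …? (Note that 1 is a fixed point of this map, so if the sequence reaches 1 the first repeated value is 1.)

5

8 = (1,2)_6 → 1² + 2² = 1 + 4 = 5
5 = (5)_6 → 5² = 25
25 = (4,1)_6 → 4² + 1² = 16 + 1 = 17
17 = (2,5)_6 → 2² + 5² = 4 + 25 = 29
29 = (4,5)_6 → 4² + 5² = 16 + 25 = 41
41 = (1,0,5)_6 → 1² + 0² + 5² = 1 + 0 + 25 = 26
26 = (4,2)_6 → 4² + 2² = 16 + 4 = 20
20 = (3,2)_6 → 3² + 2² = 9 + 4 = 13
13 = (2,1)_6 → 2² + 1² = 4 + 1 = 5  — 5 already appeared earlier.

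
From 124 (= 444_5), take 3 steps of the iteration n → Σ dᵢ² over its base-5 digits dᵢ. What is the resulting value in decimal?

124 = (4,4,4)_5 → 4² + 4² + 4² = 48
48 = (1,4,3)_5 → 1² + 4² + 3² = 26
26 = (1,0,1)_5 → 1² + 0² + 1² = 2

2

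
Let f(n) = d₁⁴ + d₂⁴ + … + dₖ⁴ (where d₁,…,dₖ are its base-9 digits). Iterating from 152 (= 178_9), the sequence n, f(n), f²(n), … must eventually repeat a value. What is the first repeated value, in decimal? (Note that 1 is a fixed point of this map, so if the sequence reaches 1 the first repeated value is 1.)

152 = (1,7,8)_9 → 1⁴ + 7⁴ + 8⁴ = 6498
6498 = (8,8,2,0)_9 → 8⁴ + 8⁴ + 2⁴ + 0⁴ = 8208
8208 = (1,2,2,3,0)_9 → 1⁴ + 2⁴ + 2⁴ + 3⁴ + 0⁴ = 114
114 = (1,3,6)_9 → 1⁴ + 3⁴ + 6⁴ = 1378
1378 = (1,8,0,1)_9 → 1⁴ + 8⁴ + 0⁴ + 1⁴ = 4098
4098 = (5,5,5,3)_9 → 5⁴ + 5⁴ + 5⁴ + 3⁴ = 1956
1956 = (2,6,1,3)_9 → 2⁴ + 6⁴ + 1⁴ + 3⁴ = 1394
1394 = (1,8,1,8)_9 → 1⁴ + 8⁴ + 1⁴ + 8⁴ = 8194
8194 = (1,2,2,1,4)_9 → 1⁴ + 2⁴ + 2⁴ + 1⁴ + 4⁴ = 290
290 = (3,5,2)_9 → 3⁴ + 5⁴ + 2⁴ = 722
722 = (8,8,2)_9 → 8⁴ + 8⁴ + 2⁴ = 8208  — 8208 already appeared earlier.

8208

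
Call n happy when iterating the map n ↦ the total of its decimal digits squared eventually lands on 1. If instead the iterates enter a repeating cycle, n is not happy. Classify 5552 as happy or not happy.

happy

5552 → 5² + 5² + 5² + 2² = 79
79 → 7² + 9² = 130
130 → 1² + 3² + 0² = 10
10 → 1² + 0² = 1  — reached 1.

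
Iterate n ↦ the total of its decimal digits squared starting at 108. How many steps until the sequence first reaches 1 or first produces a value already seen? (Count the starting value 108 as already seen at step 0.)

108 → 65
65 → 61
61 → 37
37 → 58
58 → 89
89 → 145
145 → 42
42 → 20
20 → 4
4 → 16
16 → 37  — 37 repeats.
That took 11 steps.

11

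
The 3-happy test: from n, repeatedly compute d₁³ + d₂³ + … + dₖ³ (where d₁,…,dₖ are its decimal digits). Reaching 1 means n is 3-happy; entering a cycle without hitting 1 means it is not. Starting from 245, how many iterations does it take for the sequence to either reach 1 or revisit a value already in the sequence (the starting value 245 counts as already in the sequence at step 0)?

245 → 2³ + 4³ + 5³ = 8 + 64 + 125 = 197
197 → 1³ + 9³ + 7³ = 1 + 729 + 343 = 1073
1073 → 1³ + 0³ + 7³ + 3³ = 1 + 0 + 343 + 27 = 371
371 → 3³ + 7³ + 1³ = 27 + 343 + 1 = 371  — 371 repeats.
That took 4 steps.

4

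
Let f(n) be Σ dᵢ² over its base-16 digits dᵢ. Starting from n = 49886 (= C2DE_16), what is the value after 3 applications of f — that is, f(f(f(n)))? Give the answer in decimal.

49886 = (12,2,13,14)_16 → 12² + 2² + 13² + 14² = 513
513 = (2,0,1)_16 → 2² + 0² + 1² = 5
5 = (5)_16 → 5² = 25

25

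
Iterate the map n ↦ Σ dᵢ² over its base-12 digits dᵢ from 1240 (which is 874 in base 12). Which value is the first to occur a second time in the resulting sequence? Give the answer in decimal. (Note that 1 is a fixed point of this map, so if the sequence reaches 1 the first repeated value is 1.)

1240 = (8,7,4)_12 → 8² + 7² + 4² = 64 + 49 + 16 = 129
129 = (10,9)_12 → 10² + 9² = 100 + 81 = 181
181 = (1,3,1)_12 → 1² + 3² + 1² = 1 + 9 + 1 = 11
11 = (11)_12 → 11² = 121
121 = (10,1)_12 → 10² + 1² = 100 + 1 = 101
101 = (8,5)_12 → 8² + 5² = 64 + 25 = 89
89 = (7,5)_12 → 7² + 5² = 49 + 25 = 74
74 = (6,2)_12 → 6² + 2² = 36 + 4 = 40
40 = (3,4)_12 → 3² + 4² = 9 + 16 = 25
25 = (2,1)_12 → 2² + 1² = 4 + 1 = 5
5 = (5)_12 → 5² = 25  — 25 already appeared earlier.

25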